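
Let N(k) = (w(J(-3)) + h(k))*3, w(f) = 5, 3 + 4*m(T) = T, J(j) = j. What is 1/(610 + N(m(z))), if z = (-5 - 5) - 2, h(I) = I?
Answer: 4/2455 ≈ 0.0016293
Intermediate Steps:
z = -12 (z = -10 - 2 = -12)
m(T) = -¾ + T/4
N(k) = 15 + 3*k (N(k) = (5 + k)*3 = 15 + 3*k)
1/(610 + N(m(z))) = 1/(610 + (15 + 3*(-¾ + (¼)*(-12)))) = 1/(610 + (15 + 3*(-¾ - 3))) = 1/(610 + (15 + 3*(-15/4))) = 1/(610 + (15 - 45/4)) = 1/(610 + 15/4) = 1/(2455/4) = 4/2455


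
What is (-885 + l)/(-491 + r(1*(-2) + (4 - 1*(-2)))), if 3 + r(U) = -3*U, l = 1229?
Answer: -172/253 ≈ -0.67984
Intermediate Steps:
r(U) = -3 - 3*U
(-885 + l)/(-491 + r(1*(-2) + (4 - 1*(-2)))) = (-885 + 1229)/(-491 + (-3 - 3*(1*(-2) + (4 - 1*(-2))))) = 344/(-491 + (-3 - 3*(-2 + (4 + 2)))) = 344/(-491 + (-3 - 3*(-2 + 6))) = 344/(-491 + (-3 - 3*4)) = 344/(-491 + (-3 - 12)) = 344/(-491 - 15) = 344/(-506) = 344*(-1/506) = -172/253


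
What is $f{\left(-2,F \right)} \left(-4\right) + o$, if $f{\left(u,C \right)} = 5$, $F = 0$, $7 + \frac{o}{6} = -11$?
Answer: $-128$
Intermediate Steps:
$o = -108$ ($o = -42 + 6 \left(-11\right) = -42 - 66 = -108$)
$f{\left(-2,F \right)} \left(-4\right) + o = 5 \left(-4\right) - 108 = -20 - 108 = -128$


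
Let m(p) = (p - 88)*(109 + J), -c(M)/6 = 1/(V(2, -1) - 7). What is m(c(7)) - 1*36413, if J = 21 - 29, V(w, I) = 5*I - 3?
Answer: -226303/5 ≈ -45261.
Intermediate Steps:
V(w, I) = -3 + 5*I
J = -8
c(M) = ⅖ (c(M) = -6/((-3 + 5*(-1)) - 7) = -6/((-3 - 5) - 7) = -6/(-8 - 7) = -6/(-15) = -6*(-1/15) = ⅖)
m(p) = -8888 + 101*p (m(p) = (p - 88)*(109 - 8) = (-88 + p)*101 = -8888 + 101*p)
m(c(7)) - 1*36413 = (-8888 + 101*(⅖)) - 1*36413 = (-8888 + 202/5) - 36413 = -44238/5 - 36413 = -226303/5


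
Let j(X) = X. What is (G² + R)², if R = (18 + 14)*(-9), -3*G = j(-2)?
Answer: 6697744/81 ≈ 82688.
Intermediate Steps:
G = ⅔ (G = -⅓*(-2) = ⅔ ≈ 0.66667)
R = -288 (R = 32*(-9) = -288)
(G² + R)² = ((⅔)² - 288)² = (4/9 - 288)² = (-2588/9)² = 6697744/81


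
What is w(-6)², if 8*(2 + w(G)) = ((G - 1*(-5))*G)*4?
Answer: 1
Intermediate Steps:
w(G) = -2 + G*(5 + G)/2 (w(G) = -2 + (((G - 1*(-5))*G)*4)/8 = -2 + (((G + 5)*G)*4)/8 = -2 + (((5 + G)*G)*4)/8 = -2 + ((G*(5 + G))*4)/8 = -2 + (4*G*(5 + G))/8 = -2 + G*(5 + G)/2)
w(-6)² = (-2 + (½)*(-6)² + (5/2)*(-6))² = (-2 + (½)*36 - 15)² = (-2 + 18 - 15)² = 1² = 1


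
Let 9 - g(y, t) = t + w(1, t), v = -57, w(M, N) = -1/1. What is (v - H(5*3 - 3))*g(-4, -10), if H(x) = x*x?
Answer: -4020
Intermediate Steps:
w(M, N) = -1 (w(M, N) = -1*1 = -1)
g(y, t) = 10 - t (g(y, t) = 9 - (t - 1) = 9 - (-1 + t) = 9 + (1 - t) = 10 - t)
H(x) = x²
(v - H(5*3 - 3))*g(-4, -10) = (-57 - (5*3 - 3)²)*(10 - 1*(-10)) = (-57 - (15 - 3)²)*(10 + 10) = (-57 - 1*12²)*20 = (-57 - 1*144)*20 = (-57 - 144)*20 = -201*20 = -4020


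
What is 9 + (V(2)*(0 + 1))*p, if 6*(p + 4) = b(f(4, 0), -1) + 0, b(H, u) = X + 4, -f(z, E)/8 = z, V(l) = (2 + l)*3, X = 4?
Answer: -23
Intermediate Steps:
V(l) = 6 + 3*l
f(z, E) = -8*z
b(H, u) = 8 (b(H, u) = 4 + 4 = 8)
p = -8/3 (p = -4 + (8 + 0)/6 = -4 + (1/6)*8 = -4 + 4/3 = -8/3 ≈ -2.6667)
9 + (V(2)*(0 + 1))*p = 9 + ((6 + 3*2)*(0 + 1))*(-8/3) = 9 + ((6 + 6)*1)*(-8/3) = 9 + (12*1)*(-8/3) = 9 + 12*(-8/3) = 9 - 32 = -23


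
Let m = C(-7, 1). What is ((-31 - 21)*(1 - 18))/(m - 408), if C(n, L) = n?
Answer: -884/415 ≈ -2.1301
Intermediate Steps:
m = -7
((-31 - 21)*(1 - 18))/(m - 408) = ((-31 - 21)*(1 - 18))/(-7 - 408) = (-52*(-17))/(-415) = -1/415*884 = -884/415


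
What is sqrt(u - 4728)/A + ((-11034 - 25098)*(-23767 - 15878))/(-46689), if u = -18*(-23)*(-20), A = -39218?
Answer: -477484380/15563 - 2*I*sqrt(813)/19609 ≈ -30681.0 - 0.0029082*I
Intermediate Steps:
u = -8280 (u = 414*(-20) = -8280)
sqrt(u - 4728)/A + ((-11034 - 25098)*(-23767 - 15878))/(-46689) = sqrt(-8280 - 4728)/(-39218) + ((-11034 - 25098)*(-23767 - 15878))/(-46689) = sqrt(-13008)*(-1/39218) - 36132*(-39645)*(-1/46689) = (4*I*sqrt(813))*(-1/39218) + 1432453140*(-1/46689) = -2*I*sqrt(813)/19609 - 477484380/15563 = -477484380/15563 - 2*I*sqrt(813)/19609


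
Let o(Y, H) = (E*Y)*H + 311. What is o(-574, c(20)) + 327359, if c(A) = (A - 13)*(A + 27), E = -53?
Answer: 10336508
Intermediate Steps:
c(A) = (-13 + A)*(27 + A)
o(Y, H) = 311 - 53*H*Y (o(Y, H) = (-53*Y)*H + 311 = -53*H*Y + 311 = 311 - 53*H*Y)
o(-574, c(20)) + 327359 = (311 - 53*(-351 + 20² + 14*20)*(-574)) + 327359 = (311 - 53*(-351 + 400 + 280)*(-574)) + 327359 = (311 - 53*329*(-574)) + 327359 = (311 + 10008838) + 327359 = 10009149 + 327359 = 10336508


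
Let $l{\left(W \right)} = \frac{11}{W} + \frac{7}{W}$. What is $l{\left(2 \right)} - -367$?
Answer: $376$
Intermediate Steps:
$l{\left(W \right)} = \frac{18}{W}$
$l{\left(2 \right)} - -367 = \frac{18}{2} - -367 = 18 \cdot \frac{1}{2} + 367 = 9 + 367 = 376$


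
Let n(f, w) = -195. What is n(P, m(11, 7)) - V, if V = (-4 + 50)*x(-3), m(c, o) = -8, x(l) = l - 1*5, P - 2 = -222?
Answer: 173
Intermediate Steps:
P = -220 (P = 2 - 222 = -220)
x(l) = -5 + l (x(l) = l - 5 = -5 + l)
V = -368 (V = (-4 + 50)*(-5 - 3) = 46*(-8) = -368)
n(P, m(11, 7)) - V = -195 - 1*(-368) = -195 + 368 = 173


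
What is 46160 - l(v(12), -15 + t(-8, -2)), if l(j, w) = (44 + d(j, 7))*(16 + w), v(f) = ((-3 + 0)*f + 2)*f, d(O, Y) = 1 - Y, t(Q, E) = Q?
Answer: 46426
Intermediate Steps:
v(f) = f*(2 - 3*f) (v(f) = (-3*f + 2)*f = (2 - 3*f)*f = f*(2 - 3*f))
l(j, w) = 608 + 38*w (l(j, w) = (44 + (1 - 1*7))*(16 + w) = (44 + (1 - 7))*(16 + w) = (44 - 6)*(16 + w) = 38*(16 + w) = 608 + 38*w)
46160 - l(v(12), -15 + t(-8, -2)) = 46160 - (608 + 38*(-15 - 8)) = 46160 - (608 + 38*(-23)) = 46160 - (608 - 874) = 46160 - 1*(-266) = 46160 + 266 = 46426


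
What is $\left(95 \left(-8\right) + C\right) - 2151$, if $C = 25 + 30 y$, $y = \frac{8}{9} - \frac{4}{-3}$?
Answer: $- \frac{8458}{3} \approx -2819.3$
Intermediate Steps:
$y = \frac{20}{9}$ ($y = 8 \cdot \frac{1}{9} - - \frac{4}{3} = \frac{8}{9} + \frac{4}{3} = \frac{20}{9} \approx 2.2222$)
$C = \frac{275}{3}$ ($C = 25 + 30 \cdot \frac{20}{9} = 25 + \frac{200}{3} = \frac{275}{3} \approx 91.667$)
$\left(95 \left(-8\right) + C\right) - 2151 = \left(95 \left(-8\right) + \frac{275}{3}\right) - 2151 = \left(-760 + \frac{275}{3}\right) - 2151 = - \frac{2005}{3} - 2151 = - \frac{8458}{3}$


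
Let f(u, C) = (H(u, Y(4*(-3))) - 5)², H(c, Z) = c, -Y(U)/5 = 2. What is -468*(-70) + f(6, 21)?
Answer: 32761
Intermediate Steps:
Y(U) = -10 (Y(U) = -5*2 = -10)
f(u, C) = (-5 + u)² (f(u, C) = (u - 5)² = (-5 + u)²)
-468*(-70) + f(6, 21) = -468*(-70) + (-5 + 6)² = 32760 + 1² = 32760 + 1 = 32761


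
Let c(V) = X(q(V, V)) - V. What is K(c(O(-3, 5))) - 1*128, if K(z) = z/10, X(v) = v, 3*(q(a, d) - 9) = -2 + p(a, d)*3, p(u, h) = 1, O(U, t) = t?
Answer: -3827/30 ≈ -127.57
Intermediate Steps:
q(a, d) = 28/3 (q(a, d) = 9 + (-2 + 1*3)/3 = 9 + (-2 + 3)/3 = 9 + (1/3)*1 = 9 + 1/3 = 28/3)
c(V) = 28/3 - V
K(z) = z/10 (K(z) = z*(1/10) = z/10)
K(c(O(-3, 5))) - 1*128 = (28/3 - 1*5)/10 - 1*128 = (28/3 - 5)/10 - 128 = (1/10)*(13/3) - 128 = 13/30 - 128 = -3827/30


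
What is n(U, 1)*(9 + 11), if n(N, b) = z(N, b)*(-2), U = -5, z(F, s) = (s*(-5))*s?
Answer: 200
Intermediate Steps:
z(F, s) = -5*s² (z(F, s) = (-5*s)*s = -5*s²)
n(N, b) = 10*b² (n(N, b) = -5*b²*(-2) = 10*b²)
n(U, 1)*(9 + 11) = (10*1²)*(9 + 11) = (10*1)*20 = 10*20 = 200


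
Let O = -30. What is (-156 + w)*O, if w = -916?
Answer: 32160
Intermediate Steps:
(-156 + w)*O = (-156 - 916)*(-30) = -1072*(-30) = 32160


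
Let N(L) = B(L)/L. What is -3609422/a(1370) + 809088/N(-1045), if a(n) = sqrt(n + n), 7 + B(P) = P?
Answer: 211374240/263 - 1804711*sqrt(685)/685 ≈ 7.3475e+5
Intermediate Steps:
B(P) = -7 + P
N(L) = (-7 + L)/L
a(n) = sqrt(2)*sqrt(n) (a(n) = sqrt(2*n) = sqrt(2)*sqrt(n))
-3609422/a(1370) + 809088/N(-1045) = -3609422*sqrt(685)/1370 + 809088/(((-7 - 1045)/(-1045))) = -3609422*sqrt(685)/1370 + 809088/((-1/1045*(-1052))) = -1804711*sqrt(685)/685 + 809088/(1052/1045) = -1804711*sqrt(685)/685 + 809088*(1045/1052) = -1804711*sqrt(685)/685 + 211374240/263 = 211374240/263 - 1804711*sqrt(685)/685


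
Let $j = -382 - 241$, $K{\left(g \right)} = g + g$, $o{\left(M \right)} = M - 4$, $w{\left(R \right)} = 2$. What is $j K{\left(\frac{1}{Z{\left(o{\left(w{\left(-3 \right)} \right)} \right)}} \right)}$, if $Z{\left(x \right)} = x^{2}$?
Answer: $- \frac{623}{2} \approx -311.5$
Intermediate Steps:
$o{\left(M \right)} = -4 + M$
$K{\left(g \right)} = 2 g$
$j = -623$
$j K{\left(\frac{1}{Z{\left(o{\left(w{\left(-3 \right)} \right)} \right)}} \right)} = - 623 \frac{2}{\left(-4 + 2\right)^{2}} = - 623 \frac{2}{\left(-2\right)^{2}} = - 623 \cdot \frac{2}{4} = - 623 \cdot 2 \cdot \frac{1}{4} = \left(-623\right) \frac{1}{2} = - \frac{623}{2}$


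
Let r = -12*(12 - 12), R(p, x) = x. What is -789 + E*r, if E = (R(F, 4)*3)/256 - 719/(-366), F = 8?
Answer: -789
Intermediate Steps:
E = 23557/11712 (E = (4*3)/256 - 719/(-366) = 12*(1/256) - 719*(-1/366) = 3/64 + 719/366 = 23557/11712 ≈ 2.0114)
r = 0 (r = -12*0 = 0)
-789 + E*r = -789 + (23557/11712)*0 = -789 + 0 = -789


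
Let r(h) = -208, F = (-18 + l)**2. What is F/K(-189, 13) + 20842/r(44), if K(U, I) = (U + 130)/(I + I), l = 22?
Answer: -658103/6136 ≈ -107.25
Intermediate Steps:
K(U, I) = (130 + U)/(2*I) (K(U, I) = (130 + U)/((2*I)) = (130 + U)*(1/(2*I)) = (130 + U)/(2*I))
F = 16 (F = (-18 + 22)**2 = 4**2 = 16)
F/K(-189, 13) + 20842/r(44) = 16/(((1/2)*(130 - 189)/13)) + 20842/(-208) = 16/(((1/2)*(1/13)*(-59))) + 20842*(-1/208) = 16/(-59/26) - 10421/104 = 16*(-26/59) - 10421/104 = -416/59 - 10421/104 = -658103/6136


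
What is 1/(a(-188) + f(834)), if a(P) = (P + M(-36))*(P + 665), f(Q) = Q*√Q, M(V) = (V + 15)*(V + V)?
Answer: 17543/11063132850 - 139*√834/66378797100 ≈ 1.5252e-6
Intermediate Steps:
M(V) = 2*V*(15 + V) (M(V) = (15 + V)*(2*V) = 2*V*(15 + V))
f(Q) = Q^(3/2)
a(P) = (665 + P)*(1512 + P) (a(P) = (P + 2*(-36)*(15 - 36))*(P + 665) = (P + 2*(-36)*(-21))*(665 + P) = (P + 1512)*(665 + P) = (1512 + P)*(665 + P) = (665 + P)*(1512 + P))
1/(a(-188) + f(834)) = 1/((1005480 + (-188)² + 2177*(-188)) + 834^(3/2)) = 1/((1005480 + 35344 - 409276) + 834*√834) = 1/(631548 + 834*√834)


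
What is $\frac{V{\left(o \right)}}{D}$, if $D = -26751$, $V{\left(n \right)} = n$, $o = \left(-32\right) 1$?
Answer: $\frac{32}{26751} \approx 0.0011962$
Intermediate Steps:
$o = -32$
$\frac{V{\left(o \right)}}{D} = - \frac{32}{-26751} = \left(-32\right) \left(- \frac{1}{26751}\right) = \frac{32}{26751}$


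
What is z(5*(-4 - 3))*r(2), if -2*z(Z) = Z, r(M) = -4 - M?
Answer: -105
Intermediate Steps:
z(Z) = -Z/2
z(5*(-4 - 3))*r(2) = (-5*(-4 - 3)/2)*(-4 - 1*2) = (-5*(-7)/2)*(-4 - 2) = -½*(-35)*(-6) = (35/2)*(-6) = -105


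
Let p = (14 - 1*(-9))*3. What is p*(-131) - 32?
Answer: -9071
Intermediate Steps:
p = 69 (p = (14 + 9)*3 = 23*3 = 69)
p*(-131) - 32 = 69*(-131) - 32 = -9039 - 32 = -9071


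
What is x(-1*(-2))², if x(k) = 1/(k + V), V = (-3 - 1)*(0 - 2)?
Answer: 1/100 ≈ 0.010000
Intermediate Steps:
V = 8 (V = -4*(-2) = 8)
x(k) = 1/(8 + k) (x(k) = 1/(k + 8) = 1/(8 + k))
x(-1*(-2))² = (1/(8 - 1*(-2)))² = (1/(8 + 2))² = (1/10)² = (⅒)² = 1/100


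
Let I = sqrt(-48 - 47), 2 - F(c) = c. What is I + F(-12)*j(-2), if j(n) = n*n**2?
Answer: -112 + I*sqrt(95) ≈ -112.0 + 9.7468*I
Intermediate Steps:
j(n) = n**3
F(c) = 2 - c
I = I*sqrt(95) (I = sqrt(-95) = I*sqrt(95) ≈ 9.7468*I)
I + F(-12)*j(-2) = I*sqrt(95) + (2 - 1*(-12))*(-2)**3 = I*sqrt(95) + (2 + 12)*(-8) = I*sqrt(95) + 14*(-8) = I*sqrt(95) - 112 = -112 + I*sqrt(95)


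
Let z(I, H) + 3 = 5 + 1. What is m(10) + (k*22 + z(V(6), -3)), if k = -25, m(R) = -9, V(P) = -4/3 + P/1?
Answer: -556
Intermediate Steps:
V(P) = -4/3 + P (V(P) = -4*⅓ + P*1 = -4/3 + P)
z(I, H) = 3 (z(I, H) = -3 + (5 + 1) = -3 + 6 = 3)
m(10) + (k*22 + z(V(6), -3)) = -9 + (-25*22 + 3) = -9 + (-550 + 3) = -9 - 547 = -556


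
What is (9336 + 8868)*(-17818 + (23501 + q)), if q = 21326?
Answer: 491671836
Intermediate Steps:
(9336 + 8868)*(-17818 + (23501 + q)) = (9336 + 8868)*(-17818 + (23501 + 21326)) = 18204*(-17818 + 44827) = 18204*27009 = 491671836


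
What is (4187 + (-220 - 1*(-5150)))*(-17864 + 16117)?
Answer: -15927399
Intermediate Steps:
(4187 + (-220 - 1*(-5150)))*(-17864 + 16117) = (4187 + (-220 + 5150))*(-1747) = (4187 + 4930)*(-1747) = 9117*(-1747) = -15927399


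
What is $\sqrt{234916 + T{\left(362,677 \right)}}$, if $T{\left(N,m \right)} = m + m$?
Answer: $\sqrt{236270} \approx 486.08$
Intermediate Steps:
$T{\left(N,m \right)} = 2 m$
$\sqrt{234916 + T{\left(362,677 \right)}} = \sqrt{234916 + 2 \cdot 677} = \sqrt{234916 + 1354} = \sqrt{236270}$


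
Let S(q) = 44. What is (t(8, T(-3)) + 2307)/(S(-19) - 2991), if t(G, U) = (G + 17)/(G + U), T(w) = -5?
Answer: -6946/8841 ≈ -0.78566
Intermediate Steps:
t(G, U) = (17 + G)/(G + U)
(t(8, T(-3)) + 2307)/(S(-19) - 2991) = ((17 + 8)/(8 - 5) + 2307)/(44 - 2991) = (25/3 + 2307)/(-2947) = ((⅓)*25 + 2307)*(-1/2947) = (25/3 + 2307)*(-1/2947) = (6946/3)*(-1/2947) = -6946/8841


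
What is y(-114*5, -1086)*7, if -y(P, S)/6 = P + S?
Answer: 69552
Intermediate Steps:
y(P, S) = -6*P - 6*S (y(P, S) = -6*(P + S) = -6*P - 6*S)
y(-114*5, -1086)*7 = (-(-684)*5 - 6*(-1086))*7 = (-6*(-570) + 6516)*7 = (3420 + 6516)*7 = 9936*7 = 69552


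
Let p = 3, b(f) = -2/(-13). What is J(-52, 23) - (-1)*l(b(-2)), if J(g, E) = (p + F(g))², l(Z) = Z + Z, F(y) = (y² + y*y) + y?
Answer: 373345457/13 ≈ 2.8719e+7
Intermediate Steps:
b(f) = 2/13 (b(f) = -2*(-1/13) = 2/13)
F(y) = y + 2*y² (F(y) = (y² + y²) + y = 2*y² + y = y + 2*y²)
l(Z) = 2*Z
J(g, E) = (3 + g*(1 + 2*g))²
J(-52, 23) - (-1)*l(b(-2)) = (3 - 52*(1 + 2*(-52)))² - (-1)*2*(2/13) = (3 - 52*(1 - 104))² - (-1)*4/13 = (3 - 52*(-103))² - 1*(-4/13) = (3 + 5356)² + 4/13 = 5359² + 4/13 = 28718881 + 4/13 = 373345457/13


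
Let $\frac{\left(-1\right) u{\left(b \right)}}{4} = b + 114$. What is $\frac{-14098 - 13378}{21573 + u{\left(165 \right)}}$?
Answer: $- \frac{27476}{20457} \approx -1.3431$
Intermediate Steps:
$u{\left(b \right)} = -456 - 4 b$ ($u{\left(b \right)} = - 4 \left(b + 114\right) = - 4 \left(114 + b\right) = -456 - 4 b$)
$\frac{-14098 - 13378}{21573 + u{\left(165 \right)}} = \frac{-14098 - 13378}{21573 - 1116} = - \frac{27476}{21573 - 1116} = - \frac{27476}{20457}$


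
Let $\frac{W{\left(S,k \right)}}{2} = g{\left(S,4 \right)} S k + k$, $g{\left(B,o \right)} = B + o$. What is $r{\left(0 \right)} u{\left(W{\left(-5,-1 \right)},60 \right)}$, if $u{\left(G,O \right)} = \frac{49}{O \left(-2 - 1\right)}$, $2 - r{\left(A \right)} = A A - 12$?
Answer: $- \frac{343}{90} \approx -3.8111$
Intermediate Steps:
$W{\left(S,k \right)} = 2 k + 2 S k \left(4 + S\right)$ ($W{\left(S,k \right)} = 2 \left(\left(S + 4\right) S k + k\right) = 2 \left(\left(4 + S\right) S k + k\right) = 2 \left(S \left(4 + S\right) k + k\right) = 2 \left(S k \left(4 + S\right) + k\right) = 2 \left(k + S k \left(4 + S\right)\right) = 2 k + 2 S k \left(4 + S\right)$)
$r{\left(A \right)} = 14 - A^{2}$ ($r{\left(A \right)} = 2 - \left(A A - 12\right) = 2 - \left(A^{2} - 12\right) = 2 - \left(-12 + A^{2}\right) = 14 - A^{2}$)
$u{\left(G,O \right)} = - \frac{49}{3 O}$ ($u{\left(G,O \right)} = \frac{49}{O \left(-3\right)} = \frac{49}{\left(-3\right) O} = 49 \left(- \frac{1}{3 O}\right) = - \frac{49}{3 O}$)
$r{\left(0 \right)} u{\left(W{\left(-5,-1 \right)},60 \right)} = \left(14 - 0^{2}\right) \left(- \frac{49}{3 \cdot 60}\right) = \left(14 - 0\right) \left(\left(- \frac{49}{3}\right) \frac{1}{60}\right) = \left(14 + 0\right) \left(- \frac{49}{180}\right) = 14 \left(- \frac{49}{180}\right) = - \frac{343}{90}$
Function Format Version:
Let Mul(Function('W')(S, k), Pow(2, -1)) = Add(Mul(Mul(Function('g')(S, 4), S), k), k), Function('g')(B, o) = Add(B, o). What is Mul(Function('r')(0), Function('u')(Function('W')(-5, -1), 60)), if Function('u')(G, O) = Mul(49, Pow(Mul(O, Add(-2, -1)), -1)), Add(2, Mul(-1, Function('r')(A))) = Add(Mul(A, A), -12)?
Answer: Rational(-343, 90) ≈ -3.8111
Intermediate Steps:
Function('W')(S, k) = Add(Mul(2, k), Mul(2, S, k, Add(4, S))) (Function('W')(S, k) = Mul(2, Add(Mul(Mul(Add(S, 4), S), k), k)) = Mul(2, Add(Mul(Mul(Add(4, S), S), k), k)) = Mul(2, Add(Mul(Mul(S, Add(4, S)), k), k)) = Mul(2, Add(Mul(S, k, Add(4, S)), k)) = Mul(2, Add(k, Mul(S, k, Add(4, S)))) = Add(Mul(2, k), Mul(2, S, k, Add(4, S))))
Function('r')(A) = Add(14, Mul(-1, Pow(A, 2))) (Function('r')(A) = Add(2, Mul(-1, Add(Mul(A, A), -12))) = Add(2, Mul(-1, Add(Pow(A, 2), -12))) = Add(2, Mul(-1, Add(-12, Pow(A, 2)))) = Add(2, Add(12, Mul(-1, Pow(A, 2)))) = Add(14, Mul(-1, Pow(A, 2))))
Function('u')(G, O) = Mul(Rational(-49, 3), Pow(O, -1)) (Function('u')(G, O) = Mul(49, Pow(Mul(O, -3), -1)) = Mul(49, Pow(Mul(-3, O), -1)) = Mul(49, Mul(Rational(-1, 3), Pow(O, -1))) = Mul(Rational(-49, 3), Pow(O, -1)))
Mul(Function('r')(0), Function('u')(Function('W')(-5, -1), 60)) = Mul(Add(14, Mul(-1, Pow(0, 2))), Mul(Rational(-49, 3), Pow(60, -1))) = Mul(Add(14, Mul(-1, 0)), Mul(Rational(-49, 3), Rational(1, 60))) = Mul(Add(14, 0), Rational(-49, 180)) = Mul(14, Rational(-49, 180)) = Rational(-343, 90)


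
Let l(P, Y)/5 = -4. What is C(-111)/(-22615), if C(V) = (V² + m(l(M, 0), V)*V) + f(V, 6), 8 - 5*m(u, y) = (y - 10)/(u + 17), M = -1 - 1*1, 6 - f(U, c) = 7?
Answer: -65189/113075 ≈ -0.57651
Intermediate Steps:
f(U, c) = -1 (f(U, c) = 6 - 1*7 = 6 - 7 = -1)
M = -2 (M = -1 - 1 = -2)
l(P, Y) = -20 (l(P, Y) = 5*(-4) = -20)
m(u, y) = 8/5 - (-10 + y)/(5*(17 + u)) (m(u, y) = 8/5 - (y - 10)/(5*(u + 17)) = 8/5 - (-10 + y)/(5*(17 + u)))
C(V) = -1 + V² + V*(14/15 + V/15) (C(V) = (V² + ((146 - V + 8*(-20))/(5*(17 - 20)))*V) - 1 = (V² + ((⅕)*(146 - V - 160)/(-3))*V) - 1 = (V² + ((⅕)*(-⅓)*(-14 - V))*V) - 1 = (V² + (14/15 + V/15)*V) - 1 = (V² + V*(14/15 + V/15)) - 1 = -1 + V² + V*(14/15 + V/15))
C(-111)/(-22615) = (-1 + (14/15)*(-111) + (16/15)*(-111)²)/(-22615) = (-1 - 518/5 + (16/15)*12321)*(-1/22615) = (-1 - 518/5 + 65712/5)*(-1/22615) = (65189/5)*(-1/22615) = -65189/113075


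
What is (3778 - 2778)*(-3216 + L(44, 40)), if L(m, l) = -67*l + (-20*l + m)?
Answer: -6652000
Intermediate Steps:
L(m, l) = m - 87*l (L(m, l) = -67*l + (m - 20*l) = m - 87*l)
(3778 - 2778)*(-3216 + L(44, 40)) = (3778 - 2778)*(-3216 + (44 - 87*40)) = 1000*(-3216 + (44 - 3480)) = 1000*(-3216 - 3436) = 1000*(-6652) = -6652000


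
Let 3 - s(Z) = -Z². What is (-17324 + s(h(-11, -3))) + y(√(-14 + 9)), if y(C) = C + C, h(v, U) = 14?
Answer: -17125 + 2*I*√5 ≈ -17125.0 + 4.4721*I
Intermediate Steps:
s(Z) = 3 + Z² (s(Z) = 3 - (-1)*Z² = 3 + Z²)
y(C) = 2*C
(-17324 + s(h(-11, -3))) + y(√(-14 + 9)) = (-17324 + (3 + 14²)) + 2*√(-14 + 9) = (-17324 + (3 + 196)) + 2*√(-5) = (-17324 + 199) + 2*(I*√5) = -17125 + 2*I*√5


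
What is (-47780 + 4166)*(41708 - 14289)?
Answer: -1195852266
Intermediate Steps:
(-47780 + 4166)*(41708 - 14289) = -43614*27419 = -1195852266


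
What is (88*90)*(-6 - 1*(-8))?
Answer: 15840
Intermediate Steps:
(88*90)*(-6 - 1*(-8)) = 7920*(-6 + 8) = 7920*2 = 15840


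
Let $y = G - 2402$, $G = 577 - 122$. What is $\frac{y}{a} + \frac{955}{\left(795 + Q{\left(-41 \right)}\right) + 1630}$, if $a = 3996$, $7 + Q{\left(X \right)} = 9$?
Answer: $- \frac{101021}{1077588} \approx -0.093747$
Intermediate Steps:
$Q{\left(X \right)} = 2$ ($Q{\left(X \right)} = -7 + 9 = 2$)
$G = 455$
$y = -1947$ ($y = 455 - 2402 = -1947$)
$\frac{y}{a} + \frac{955}{\left(795 + Q{\left(-41 \right)}\right) + 1630} = - \frac{1947}{3996} + \frac{955}{\left(795 + 2\right) + 1630} = \left(-1947\right) \frac{1}{3996} + \frac{955}{797 + 1630} = - \frac{649}{1332} + \frac{955}{2427} = - \frac{101021}{1077588}$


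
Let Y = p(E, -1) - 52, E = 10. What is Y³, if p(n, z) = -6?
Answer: -195112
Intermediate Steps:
Y = -58 (Y = -6 - 52 = -58)
Y³ = (-58)³ = -195112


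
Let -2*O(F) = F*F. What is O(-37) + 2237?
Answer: 3105/2 ≈ 1552.5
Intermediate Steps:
O(F) = -F²/2 (O(F) = -F*F/2 = -F²/2)
O(-37) + 2237 = -½*(-37)² + 2237 = -½*1369 + 2237 = -1369/2 + 2237 = 3105/2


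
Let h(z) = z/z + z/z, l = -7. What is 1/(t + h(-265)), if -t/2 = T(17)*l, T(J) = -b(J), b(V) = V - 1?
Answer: -1/222 ≈ -0.0045045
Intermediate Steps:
b(V) = -1 + V
T(J) = 1 - J (T(J) = -(-1 + J) = 1 - J)
h(z) = 2 (h(z) = 1 + 1 = 2)
t = -224 (t = -2*(1 - 1*17)*(-7) = -2*(1 - 17)*(-7) = -(-32)*(-7) = -2*112 = -224)
1/(t + h(-265)) = 1/(-224 + 2) = 1/(-222) = -1/222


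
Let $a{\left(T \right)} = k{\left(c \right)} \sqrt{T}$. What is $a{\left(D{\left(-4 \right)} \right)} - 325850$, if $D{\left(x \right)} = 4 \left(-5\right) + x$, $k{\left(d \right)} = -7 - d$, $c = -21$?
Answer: $-325850 + 28 i \sqrt{6} \approx -3.2585 \cdot 10^{5} + 68.586 i$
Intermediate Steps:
$D{\left(x \right)} = -20 + x$
$a{\left(T \right)} = 14 \sqrt{T}$ ($a{\left(T \right)} = \left(-7 - -21\right) \sqrt{T} = \left(-7 + 21\right) \sqrt{T} = 14 \sqrt{T}$)
$a{\left(D{\left(-4 \right)} \right)} - 325850 = 14 \sqrt{-20 - 4} - 325850 = 14 \sqrt{-24} - 325850 = 14 \cdot 2 i \sqrt{6} - 325850 = 28 i \sqrt{6} - 325850 = -325850 + 28 i \sqrt{6}$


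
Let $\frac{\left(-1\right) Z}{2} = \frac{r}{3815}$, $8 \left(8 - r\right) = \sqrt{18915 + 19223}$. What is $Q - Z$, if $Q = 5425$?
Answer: $\frac{20696391}{3815} - \frac{\sqrt{38138}}{15260} \approx 5425.0$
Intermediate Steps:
$r = 8 - \frac{\sqrt{38138}}{8}$ ($r = 8 - \frac{\sqrt{18915 + 19223}}{8} = 8 - \frac{\sqrt{38138}}{8} \approx -16.411$)
$Z = - \frac{16}{3815} + \frac{\sqrt{38138}}{15260}$ ($Z = - 2 \frac{8 - \frac{\sqrt{38138}}{8}}{3815} = - 2 \left(8 - \frac{\sqrt{38138}}{8}\right) \frac{1}{3815} = - 2 \left(\frac{8}{3815} - \frac{\sqrt{38138}}{30520}\right) = - \frac{16}{3815} + \frac{\sqrt{38138}}{15260} \approx 0.0086035$)
$Q - Z = 5425 - \left(- \frac{16}{3815} + \frac{\sqrt{38138}}{15260}\right) = 5425 + \left(\frac{16}{3815} - \frac{\sqrt{38138}}{15260}\right) = \frac{20696391}{3815} - \frac{\sqrt{38138}}{15260}$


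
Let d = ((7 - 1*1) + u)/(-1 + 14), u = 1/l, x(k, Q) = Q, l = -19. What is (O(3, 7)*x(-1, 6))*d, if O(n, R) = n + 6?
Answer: 6102/247 ≈ 24.704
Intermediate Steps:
u = -1/19 (u = 1/(-19) = -1/19 ≈ -0.052632)
d = 113/247 (d = ((7 - 1*1) - 1/19)/(-1 + 14) = ((7 - 1) - 1/19)/13 = (6 - 1/19)*(1/13) = (113/19)*(1/13) = 113/247 ≈ 0.45749)
O(n, R) = 6 + n
(O(3, 7)*x(-1, 6))*d = ((6 + 3)*6)*(113/247) = (9*6)*(113/247) = 54*(113/247) = 6102/247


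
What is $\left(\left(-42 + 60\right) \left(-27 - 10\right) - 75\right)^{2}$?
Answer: $549081$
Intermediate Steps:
$\left(\left(-42 + 60\right) \left(-27 - 10\right) - 75\right)^{2} = \left(18 \left(-37\right) - 75\right)^{2} = \left(-666 - 75\right)^{2} = \left(-741\right)^{2} = 549081$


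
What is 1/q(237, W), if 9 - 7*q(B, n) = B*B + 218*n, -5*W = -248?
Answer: -35/334864 ≈ -0.00010452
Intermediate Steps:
W = 248/5 (W = -1/5*(-248) = 248/5 ≈ 49.600)
q(B, n) = 9/7 - 218*n/7 - B**2/7 (q(B, n) = 9/7 - (B*B + 218*n)/7 = 9/7 - (B**2 + 218*n)/7 = 9/7 + (-218*n/7 - B**2/7) = 9/7 - 218*n/7 - B**2/7)
1/q(237, W) = 1/(9/7 - 218/7*248/5 - 1/7*237**2) = 1/(9/7 - 54064/35 - 1/7*56169) = 1/(9/7 - 54064/35 - 56169/7) = 1/(-334864/35) = -35/334864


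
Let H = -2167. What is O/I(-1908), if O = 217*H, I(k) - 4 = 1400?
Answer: -470239/1404 ≈ -334.93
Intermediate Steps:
I(k) = 1404 (I(k) = 4 + 1400 = 1404)
O = -470239 (O = 217*(-2167) = -470239)
O/I(-1908) = -470239/1404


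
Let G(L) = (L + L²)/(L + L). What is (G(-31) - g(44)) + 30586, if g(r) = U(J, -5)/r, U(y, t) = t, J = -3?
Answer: 1345129/44 ≈ 30571.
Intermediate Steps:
g(r) = -5/r
G(L) = (L + L²)/(2*L) (G(L) = (L + L²)/((2*L)) = (L + L²)*(1/(2*L)) = (L + L²)/(2*L))
(G(-31) - g(44)) + 30586 = ((½ + (½)*(-31)) - (-5)/44) + 30586 = ((½ - 31/2) - (-5)/44) + 30586 = (-15 - 1*(-5/44)) + 30586 = (-15 + 5/44) + 30586 = -655/44 + 30586 = 1345129/44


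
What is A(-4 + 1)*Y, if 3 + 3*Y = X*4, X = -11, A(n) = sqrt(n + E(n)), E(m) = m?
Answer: -47*I*sqrt(6)/3 ≈ -38.375*I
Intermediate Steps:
A(n) = sqrt(2)*sqrt(n) (A(n) = sqrt(n + n) = sqrt(2*n) = sqrt(2)*sqrt(n))
Y = -47/3 (Y = -1 + (-11*4)/3 = -1 + (1/3)*(-44) = -1 - 44/3 = -47/3 ≈ -15.667)
A(-4 + 1)*Y = (sqrt(2)*sqrt(-4 + 1))*(-47/3) = (sqrt(2)*sqrt(-3))*(-47/3) = (sqrt(2)*(I*sqrt(3)))*(-47/3) = (I*sqrt(6))*(-47/3) = -47*I*sqrt(6)/3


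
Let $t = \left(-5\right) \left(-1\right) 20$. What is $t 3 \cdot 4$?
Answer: $1200$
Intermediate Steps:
$t = 100$ ($t = 5 \cdot 20 = 100$)
$t 3 \cdot 4 = 100 \cdot 3 \cdot 4 = 100 \cdot 12 = 1200$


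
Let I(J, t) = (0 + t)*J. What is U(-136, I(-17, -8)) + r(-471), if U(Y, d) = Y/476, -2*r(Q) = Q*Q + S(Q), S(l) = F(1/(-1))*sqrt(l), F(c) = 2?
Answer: -1552891/14 - I*sqrt(471) ≈ -1.1092e+5 - 21.703*I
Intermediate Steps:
S(l) = 2*sqrt(l)
r(Q) = -sqrt(Q) - Q**2/2 (r(Q) = -(Q*Q + 2*sqrt(Q))/2 = -(Q**2 + 2*sqrt(Q))/2 = -sqrt(Q) - Q**2/2)
I(J, t) = J*t (I(J, t) = t*J = J*t)
U(Y, d) = Y/476 (U(Y, d) = Y*(1/476) = Y/476)
U(-136, I(-17, -8)) + r(-471) = (1/476)*(-136) + (-sqrt(-471) - 1/2*(-471)**2) = -2/7 + (-I*sqrt(471) - 1/2*221841) = -2/7 + (-I*sqrt(471) - 221841/2) = -2/7 + (-221841/2 - I*sqrt(471)) = -1552891/14 - I*sqrt(471)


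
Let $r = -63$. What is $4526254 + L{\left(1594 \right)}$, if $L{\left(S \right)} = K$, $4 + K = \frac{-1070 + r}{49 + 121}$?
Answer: $\frac{769461367}{170} \approx 4.5262 \cdot 10^{6}$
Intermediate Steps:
$K = - \frac{1813}{170}$ ($K = -4 + \frac{-1070 - 63}{49 + 121} = -4 - \frac{1133}{170} = - \frac{1813}{170} \approx -10.665$)
$L{\left(S \right)} = - \frac{1813}{170}$
$4526254 + L{\left(1594 \right)} = 4526254 - \frac{1813}{170} = \frac{769461367}{170}$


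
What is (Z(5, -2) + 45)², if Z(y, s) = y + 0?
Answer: 2500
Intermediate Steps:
Z(y, s) = y
(Z(5, -2) + 45)² = (5 + 45)² = 50² = 2500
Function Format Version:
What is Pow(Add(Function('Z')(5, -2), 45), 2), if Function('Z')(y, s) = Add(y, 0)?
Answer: 2500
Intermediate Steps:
Function('Z')(y, s) = y
Pow(Add(Function('Z')(5, -2), 45), 2) = Pow(Add(5, 45), 2) = Pow(50, 2) = 2500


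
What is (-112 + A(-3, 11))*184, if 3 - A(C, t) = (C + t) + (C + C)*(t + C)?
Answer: -12696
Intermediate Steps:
A(C, t) = 3 - C - t - 2*C*(C + t) (A(C, t) = 3 - ((C + t) + (C + C)*(t + C)) = 3 - ((C + t) + (2*C)*(C + t)) = 3 - ((C + t) + 2*C*(C + t)) = 3 - (C + t + 2*C*(C + t)) = 3 + (-C - t - 2*C*(C + t)) = 3 - C - t - 2*C*(C + t))
(-112 + A(-3, 11))*184 = (-112 + (3 - 1*(-3) - 1*11 - 2*(-3)**2 - 2*(-3)*11))*184 = (-112 + (3 + 3 - 11 - 2*9 + 66))*184 = (-112 + (3 + 3 - 11 - 18 + 66))*184 = (-112 + 43)*184 = -69*184 = -12696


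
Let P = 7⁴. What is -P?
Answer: -2401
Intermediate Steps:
P = 2401
-P = -1*2401 = -2401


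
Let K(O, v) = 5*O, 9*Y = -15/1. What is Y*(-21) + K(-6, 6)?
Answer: 5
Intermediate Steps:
Y = -5/3 (Y = (-15/1)/9 = (-15*1)/9 = (1/9)*(-15) = -5/3 ≈ -1.6667)
Y*(-21) + K(-6, 6) = -5/3*(-21) + 5*(-6) = 35 - 30 = 5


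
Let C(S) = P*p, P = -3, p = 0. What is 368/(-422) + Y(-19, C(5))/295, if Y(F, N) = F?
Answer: -58289/62245 ≈ -0.93644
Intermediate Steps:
C(S) = 0 (C(S) = -3*0 = 0)
368/(-422) + Y(-19, C(5))/295 = 368/(-422) - 19/295 = 368*(-1/422) - 19*1/295 = -184/211 - 19/295 = -58289/62245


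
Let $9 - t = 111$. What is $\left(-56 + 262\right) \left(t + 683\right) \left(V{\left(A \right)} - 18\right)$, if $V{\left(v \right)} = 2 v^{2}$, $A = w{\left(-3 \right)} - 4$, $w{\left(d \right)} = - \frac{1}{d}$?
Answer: $\frac{9574880}{9} \approx 1.0639 \cdot 10^{6}$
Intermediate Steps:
$t = -102$ ($t = 9 - 111 = -102$)
$A = - \frac{11}{3}$ ($A = - \frac{1}{-3} - 4 = \left(-1\right) \left(- \frac{1}{3}\right) - 4 = \frac{1}{3} - 4 = - \frac{11}{3} \approx -3.6667$)
$\left(-56 + 262\right) \left(t + 683\right) \left(V{\left(A \right)} - 18\right) = \left(-56 + 262\right) \left(-102 + 683\right) \left(2 \left(- \frac{11}{3}\right)^{2} - 18\right) = 206 \cdot 581 \left(2 \cdot \frac{121}{9} - 18\right) = 119686 \left(\frac{242}{9} - 18\right) = 119686 \cdot \frac{80}{9} = \frac{9574880}{9}$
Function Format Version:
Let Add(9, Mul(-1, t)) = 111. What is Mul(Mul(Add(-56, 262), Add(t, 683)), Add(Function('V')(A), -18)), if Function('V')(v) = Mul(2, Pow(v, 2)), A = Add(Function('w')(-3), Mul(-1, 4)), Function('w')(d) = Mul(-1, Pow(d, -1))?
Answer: Rational(9574880, 9) ≈ 1.0639e+6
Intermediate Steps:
t = -102 (t = Add(9, Mul(-1, 111)) = Add(9, -111) = -102)
A = Rational(-11, 3) (A = Add(Mul(-1, Pow(-3, -1)), Mul(-1, 4)) = Add(Mul(-1, Rational(-1, 3)), -4) = Add(Rational(1, 3), -4) = Rational(-11, 3) ≈ -3.6667)
Mul(Mul(Add(-56, 262), Add(t, 683)), Add(Function('V')(A), -18)) = Mul(Mul(Add(-56, 262), Add(-102, 683)), Add(Mul(2, Pow(Rational(-11, 3), 2)), -18)) = Mul(Mul(206, 581), Add(Mul(2, Rational(121, 9)), -18)) = Mul(119686, Add(Rational(242, 9), -18)) = Mul(119686, Rational(80, 9)) = Rational(9574880, 9)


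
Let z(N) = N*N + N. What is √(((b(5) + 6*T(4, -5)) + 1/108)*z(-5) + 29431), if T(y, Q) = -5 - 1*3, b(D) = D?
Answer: √2314266/9 ≈ 169.03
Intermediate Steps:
z(N) = N + N² (z(N) = N² + N = N + N²)
T(y, Q) = -8 (T(y, Q) = -5 - 3 = -8)
√(((b(5) + 6*T(4, -5)) + 1/108)*z(-5) + 29431) = √(((5 + 6*(-8)) + 1/108)*(-5*(1 - 5)) + 29431) = √(((5 - 48) + 1/108)*(-5*(-4)) + 29431) = √((-43 + 1/108)*20 + 29431) = √(-4643/108*20 + 29431) = √(-23215/27 + 29431) = √(771422/27) = √2314266/9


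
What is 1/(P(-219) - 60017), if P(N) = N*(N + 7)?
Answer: -1/13589 ≈ -7.3589e-5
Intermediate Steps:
P(N) = N*(7 + N)
1/(P(-219) - 60017) = 1/(-219*(7 - 219) - 60017) = 1/(-219*(-212) - 60017) = 1/(46428 - 60017) = 1/(-13589) = -1/13589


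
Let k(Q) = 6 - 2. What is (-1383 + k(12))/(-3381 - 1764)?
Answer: 197/735 ≈ 0.26803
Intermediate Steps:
k(Q) = 4
(-1383 + k(12))/(-3381 - 1764) = (-1383 + 4)/(-3381 - 1764) = -1379/(-5145) = -1379*(-1/5145) = 197/735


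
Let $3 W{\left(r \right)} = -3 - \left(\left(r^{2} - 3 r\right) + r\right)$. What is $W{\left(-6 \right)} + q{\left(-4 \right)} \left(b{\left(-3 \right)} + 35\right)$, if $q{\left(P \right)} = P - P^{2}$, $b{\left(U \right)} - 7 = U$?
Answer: $-797$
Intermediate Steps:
$b{\left(U \right)} = 7 + U$
$W{\left(r \right)} = -1 - \frac{r^{2}}{3} + \frac{2 r}{3}$ ($W{\left(r \right)} = \frac{-3 - \left(\left(r^{2} - 3 r\right) + r\right)}{3} = \frac{-3 - \left(r^{2} - 2 r\right)}{3} = \frac{-3 - r^{2} + 2 r}{3} = -1 - \frac{r^{2}}{3} + \frac{2 r}{3}$)
$W{\left(-6 \right)} + q{\left(-4 \right)} \left(b{\left(-3 \right)} + 35\right) = \left(-1 - \frac{\left(-6\right)^{2}}{3} + \frac{2}{3} \left(-6\right)\right) + - 4 \left(1 - -4\right) \left(\left(7 - 3\right) + 35\right) = \left(-1 - 12 - 4\right) + - 4 \left(1 + 4\right) \left(4 + 35\right) = \left(-1 - 12 - 4\right) + \left(-4\right) 5 \cdot 39 = -17 - 780 = -797$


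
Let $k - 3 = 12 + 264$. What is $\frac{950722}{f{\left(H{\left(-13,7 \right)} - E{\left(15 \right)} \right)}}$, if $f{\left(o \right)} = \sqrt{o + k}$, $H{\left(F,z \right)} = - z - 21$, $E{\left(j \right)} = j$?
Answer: $\frac{475361 \sqrt{59}}{59} \approx 61887.0$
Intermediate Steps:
$k = 279$ ($k = 3 + \left(12 + 264\right) = 3 + 276 = 279$)
$H{\left(F,z \right)} = -21 - z$
$f{\left(o \right)} = \sqrt{279 + o}$ ($f{\left(o \right)} = \sqrt{o + 279} = \sqrt{279 + o}$)
$\frac{950722}{f{\left(H{\left(-13,7 \right)} - E{\left(15 \right)} \right)}} = \frac{950722}{\sqrt{279 - 43}} = \frac{950722}{\sqrt{236}} = \frac{950722}{2 \sqrt{59}} = 950722 \frac{\sqrt{59}}{118} = \frac{475361 \sqrt{59}}{59}$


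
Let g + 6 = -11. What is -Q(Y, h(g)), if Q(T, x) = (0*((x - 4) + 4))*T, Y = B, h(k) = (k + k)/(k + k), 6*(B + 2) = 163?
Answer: 0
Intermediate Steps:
B = 151/6 (B = -2 + (1/6)*163 = -2 + 163/6 = 151/6 ≈ 25.167)
g = -17 (g = -6 - 11 = -17)
h(k) = 1 (h(k) = (2*k)/((2*k)) = (2*k)*(1/(2*k)) = 1)
Y = 151/6 ≈ 25.167
Q(T, x) = 0 (Q(T, x) = (0*((-4 + x) + 4))*T = (0*x)*T = 0*T = 0)
-Q(Y, h(g)) = -1*0 = 0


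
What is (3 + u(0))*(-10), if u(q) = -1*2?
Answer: -10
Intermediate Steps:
u(q) = -2
(3 + u(0))*(-10) = (3 - 2)*(-10) = 1*(-10) = -10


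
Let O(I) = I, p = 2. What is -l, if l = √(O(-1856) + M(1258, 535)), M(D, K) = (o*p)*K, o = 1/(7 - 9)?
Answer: -I*√2391 ≈ -48.898*I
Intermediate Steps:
o = -½ (o = 1/(-2) = -½ ≈ -0.50000)
M(D, K) = -K (M(D, K) = (-½*2)*K = -K)
l = I*√2391 (l = √(-1856 - 1*535) = √(-1856 - 535) = √(-2391) = I*√2391 ≈ 48.898*I)
-l = -I*√2391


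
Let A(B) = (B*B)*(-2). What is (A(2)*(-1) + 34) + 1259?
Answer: 1301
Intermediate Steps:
A(B) = -2*B² (A(B) = B²*(-2) = -2*B²)
(A(2)*(-1) + 34) + 1259 = (-2*2²*(-1) + 34) + 1259 = (-2*4*(-1) + 34) + 1259 = (-8*(-1) + 34) + 1259 = (8 + 34) + 1259 = 42 + 1259 = 1301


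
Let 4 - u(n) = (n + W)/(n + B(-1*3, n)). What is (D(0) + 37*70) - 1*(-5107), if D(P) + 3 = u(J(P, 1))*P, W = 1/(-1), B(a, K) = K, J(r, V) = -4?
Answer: 7694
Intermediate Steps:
W = -1 (W = 1*(-1) = -1)
u(n) = 4 - (-1 + n)/(2*n) (u(n) = 4 - (n - 1)/(n + n) = 4 - (-1 + n)/(2*n))
D(P) = -3 + 27*P/8 (D(P) = -3 + ((½)*(1 + 7*(-4))/(-4))*P = -3 + ((½)*(-¼)*(1 - 28))*P = -3 + ((½)*(-¼)*(-27))*P = -3 + 27*P/8)
(D(0) + 37*70) - 1*(-5107) = ((-3 + (27/8)*0) + 37*70) - 1*(-5107) = ((-3 + 0) + 2590) + 5107 = (-3 + 2590) + 5107 = 2587 + 5107 = 7694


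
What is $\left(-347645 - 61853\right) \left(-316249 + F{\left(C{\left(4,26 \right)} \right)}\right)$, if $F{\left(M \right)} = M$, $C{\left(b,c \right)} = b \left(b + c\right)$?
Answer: $129454193242$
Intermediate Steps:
$\left(-347645 - 61853\right) \left(-316249 + F{\left(C{\left(4,26 \right)} \right)}\right) = \left(-347645 - 61853\right) \left(-316249 + 4 \left(4 + 26\right)\right) = - 409498 \left(-316249 + 4 \cdot 30\right) = - 409498 \left(-316249 + 120\right) = \left(-409498\right) \left(-316129\right) = 129454193242$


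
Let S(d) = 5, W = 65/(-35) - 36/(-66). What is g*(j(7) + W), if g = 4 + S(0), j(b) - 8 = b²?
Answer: 38592/77 ≈ 501.19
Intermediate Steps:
W = -101/77 (W = 65*(-1/35) - 36*(-1/66) = -13/7 + 6/11 = -101/77 ≈ -1.3117)
j(b) = 8 + b²
g = 9 (g = 4 + 5 = 9)
g*(j(7) + W) = 9*((8 + 7²) - 101/77) = 9*((8 + 49) - 101/77) = 9*(57 - 101/77) = 9*(4288/77) = 38592/77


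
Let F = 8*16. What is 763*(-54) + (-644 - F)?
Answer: -41974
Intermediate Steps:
F = 128
763*(-54) + (-644 - F) = 763*(-54) + (-644 - 1*128) = -41202 + (-644 - 128) = -41202 - 772 = -41974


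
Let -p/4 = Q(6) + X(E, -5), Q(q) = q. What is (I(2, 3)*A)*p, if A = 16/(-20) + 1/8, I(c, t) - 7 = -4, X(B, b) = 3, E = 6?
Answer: 729/10 ≈ 72.900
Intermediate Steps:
I(c, t) = 3 (I(c, t) = 7 - 4 = 3)
p = -36 (p = -4*(6 + 3) = -4*9 = -36)
A = -27/40 (A = 16*(-1/20) + 1*(⅛) = -⅘ + ⅛ = -27/40 ≈ -0.67500)
(I(2, 3)*A)*p = (3*(-27/40))*(-36) = -81/40*(-36) = 729/10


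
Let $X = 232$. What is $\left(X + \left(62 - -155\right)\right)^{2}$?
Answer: $201601$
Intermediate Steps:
$\left(X + \left(62 - -155\right)\right)^{2} = \left(232 + \left(62 - -155\right)\right)^{2} = \left(232 + \left(62 + 155\right)\right)^{2} = \left(232 + 217\right)^{2} = 449^{2} = 201601$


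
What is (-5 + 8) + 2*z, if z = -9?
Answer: -15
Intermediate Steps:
(-5 + 8) + 2*z = (-5 + 8) + 2*(-9) = 3 - 18 = -15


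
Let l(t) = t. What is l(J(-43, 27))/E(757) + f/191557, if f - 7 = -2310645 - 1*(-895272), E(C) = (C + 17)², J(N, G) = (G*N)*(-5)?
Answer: -729371071/98843412 ≈ -7.3791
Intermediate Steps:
J(N, G) = -5*G*N
E(C) = (17 + C)²
f = -1415366 (f = 7 + (-2310645 - 1*(-895272)) = 7 + (-2310645 + 895272) = 7 - 1415373 = -1415366)
l(J(-43, 27))/E(757) + f/191557 = (-5*27*(-43))/((17 + 757)²) - 1415366/191557 = 5805/(774²) - 1415366*1/191557 = 5805/599076 - 1415366/191557 = 5805*(1/599076) - 1415366/191557 = 5/516 - 1415366/191557 = -729371071/98843412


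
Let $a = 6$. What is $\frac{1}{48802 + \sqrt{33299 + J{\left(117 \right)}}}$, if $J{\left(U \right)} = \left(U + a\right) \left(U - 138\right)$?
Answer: $\frac{24401}{1190802244} - \frac{\sqrt{7679}}{1190802244} \approx 2.0418 \cdot 10^{-5}$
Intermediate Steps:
$J{\left(U \right)} = \left(-138 + U\right) \left(6 + U\right)$ ($J{\left(U \right)} = \left(U + 6\right) \left(U - 138\right) = \left(6 + U\right) \left(-138 + U\right) = \left(-138 + U\right) \left(6 + U\right)$)
$\frac{1}{48802 + \sqrt{33299 + J{\left(117 \right)}}} = \frac{1}{48802 + \sqrt{33299 - \left(16272 - 13689\right)}} = \frac{1}{48802 + \sqrt{33299 - 2583}} = \frac{1}{48802 + \sqrt{30716}} = \frac{1}{48802 + 2 \sqrt{7679}}$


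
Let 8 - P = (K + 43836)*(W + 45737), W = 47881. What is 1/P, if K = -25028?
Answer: -1/1760767336 ≈ -5.6793e-10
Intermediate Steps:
P = -1760767336 (P = 8 - (-25028 + 43836)*(47881 + 45737) = 8 - 18808*93618 = 8 - 1*1760767344 = 8 - 1760767344 = -1760767336)
1/P = 1/(-1760767336) = -1/1760767336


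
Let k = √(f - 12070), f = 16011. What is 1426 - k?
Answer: 1426 - √3941 ≈ 1363.2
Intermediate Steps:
k = √3941 (k = √(16011 - 12070) = √3941 ≈ 62.777)
1426 - k = 1426 - √3941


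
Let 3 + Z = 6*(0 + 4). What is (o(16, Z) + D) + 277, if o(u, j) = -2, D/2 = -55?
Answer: 165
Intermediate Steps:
D = -110 (D = 2*(-55) = -110)
Z = 21 (Z = -3 + 6*(0 + 4) = -3 + 6*4 = -3 + 24 = 21)
(o(16, Z) + D) + 277 = (-2 - 110) + 277 = -112 + 277 = 165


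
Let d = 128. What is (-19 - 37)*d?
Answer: -7168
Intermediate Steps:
(-19 - 37)*d = (-19 - 37)*128 = -56*128 = -7168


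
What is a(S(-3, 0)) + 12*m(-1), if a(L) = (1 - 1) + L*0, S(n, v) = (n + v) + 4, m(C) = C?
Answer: -12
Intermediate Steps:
S(n, v) = 4 + n + v
a(L) = 0 (a(L) = 0 + 0 = 0)
a(S(-3, 0)) + 12*m(-1) = 0 + 12*(-1) = 0 - 12 = -12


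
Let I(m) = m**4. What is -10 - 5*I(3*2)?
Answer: -6490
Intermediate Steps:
-10 - 5*I(3*2) = -10 - 5*(3*2)**4 = -10 - 5*6**4 = -10 - 5*1296 = -10 - 6480 = -6490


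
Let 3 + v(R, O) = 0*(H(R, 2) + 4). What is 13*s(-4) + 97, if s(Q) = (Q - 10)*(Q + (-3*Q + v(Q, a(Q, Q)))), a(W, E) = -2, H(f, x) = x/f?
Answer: -813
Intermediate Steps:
v(R, O) = -3 (v(R, O) = -3 + 0*(2/R + 4) = -3 + 0*(4 + 2/R) = -3 + 0 = -3)
s(Q) = (-10 + Q)*(-3 - 2*Q) (s(Q) = (Q - 10)*(Q + (-3*Q - 3)) = (-10 + Q)*(Q + (-3 - 3*Q)) = (-10 + Q)*(-3 - 2*Q))
13*s(-4) + 97 = 13*(30 - 2*(-4)**2 + 17*(-4)) + 97 = 13*(30 - 2*16 - 68) + 97 = 13*(30 - 32 - 68) + 97 = 13*(-70) + 97 = -910 + 97 = -813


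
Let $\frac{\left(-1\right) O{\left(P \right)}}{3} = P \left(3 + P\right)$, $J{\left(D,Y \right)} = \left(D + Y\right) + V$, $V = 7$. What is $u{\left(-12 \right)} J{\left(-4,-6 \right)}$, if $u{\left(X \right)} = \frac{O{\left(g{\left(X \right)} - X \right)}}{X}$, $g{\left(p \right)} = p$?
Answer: $0$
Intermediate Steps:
$J{\left(D,Y \right)} = 7 + D + Y$ ($J{\left(D,Y \right)} = \left(D + Y\right) + 7 = 7 + D + Y$)
$O{\left(P \right)} = - 3 P \left(3 + P\right)$
$u{\left(X \right)} = 0$ ($u{\left(X \right)} = \frac{\left(-3\right) \left(X - X\right) \left(3 + \left(X - X\right)\right)}{X} = \frac{\left(-3\right) 0 \left(3 + 0\right)}{X} = \frac{\left(-3\right) 0 \cdot 3}{X} = \frac{0}{X} = 0$)
$u{\left(-12 \right)} J{\left(-4,-6 \right)} = 0 \left(7 - 4 - 6\right) = 0 \left(-3\right) = 0$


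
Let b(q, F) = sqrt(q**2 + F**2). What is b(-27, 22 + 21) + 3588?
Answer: 3588 + sqrt(2578) ≈ 3638.8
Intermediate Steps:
b(q, F) = sqrt(F**2 + q**2)
b(-27, 22 + 21) + 3588 = sqrt((22 + 21)**2 + (-27)**2) + 3588 = sqrt(43**2 + 729) + 3588 = sqrt(1849 + 729) + 3588 = sqrt(2578) + 3588 = 3588 + sqrt(2578)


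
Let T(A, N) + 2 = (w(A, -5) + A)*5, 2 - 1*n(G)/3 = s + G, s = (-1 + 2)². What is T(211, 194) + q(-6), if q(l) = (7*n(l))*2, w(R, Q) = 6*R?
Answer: 7677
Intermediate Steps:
s = 1 (s = 1² = 1)
n(G) = 3 - 3*G (n(G) = 6 - 3*(1 + G) = 6 + (-3 - 3*G) = 3 - 3*G)
T(A, N) = -2 + 35*A (T(A, N) = -2 + (6*A + A)*5 = -2 + (7*A)*5 = -2 + 35*A)
q(l) = 42 - 42*l (q(l) = (7*(3 - 3*l))*2 = (21 - 21*l)*2 = 42 - 42*l)
T(211, 194) + q(-6) = (-2 + 35*211) + (42 - 42*(-6)) = (-2 + 7385) + (42 + 252) = 7383 + 294 = 7677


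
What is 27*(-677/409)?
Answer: -18279/409 ≈ -44.692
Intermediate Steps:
27*(-677/409) = -18279/409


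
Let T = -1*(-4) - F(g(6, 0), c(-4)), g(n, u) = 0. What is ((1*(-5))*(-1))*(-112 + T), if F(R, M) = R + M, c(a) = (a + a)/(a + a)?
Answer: -545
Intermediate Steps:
c(a) = 1 (c(a) = (2*a)/((2*a)) = (2*a)*(1/(2*a)) = 1)
F(R, M) = M + R
T = 3 (T = -1*(-4) - (1 + 0) = 4 - 1*1 = 4 - 1 = 3)
((1*(-5))*(-1))*(-112 + T) = ((1*(-5))*(-1))*(-112 + 3) = -5*(-1)*(-109) = 5*(-109) = -545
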